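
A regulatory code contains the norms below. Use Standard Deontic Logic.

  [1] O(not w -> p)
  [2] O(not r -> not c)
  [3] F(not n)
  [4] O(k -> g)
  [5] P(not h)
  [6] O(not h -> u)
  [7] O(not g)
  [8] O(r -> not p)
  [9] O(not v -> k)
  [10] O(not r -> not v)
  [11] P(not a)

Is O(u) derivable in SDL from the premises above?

No

Premise 6 is O(not h -> u), but O(not h) is not derivable from the premises (the permission P(not h) asserts only not O(h), not O(not h)), so it does not yield O(u).
No other premise forces O(u). An ideal world satisfying every premise can still have u false, so O(u) is not derivable.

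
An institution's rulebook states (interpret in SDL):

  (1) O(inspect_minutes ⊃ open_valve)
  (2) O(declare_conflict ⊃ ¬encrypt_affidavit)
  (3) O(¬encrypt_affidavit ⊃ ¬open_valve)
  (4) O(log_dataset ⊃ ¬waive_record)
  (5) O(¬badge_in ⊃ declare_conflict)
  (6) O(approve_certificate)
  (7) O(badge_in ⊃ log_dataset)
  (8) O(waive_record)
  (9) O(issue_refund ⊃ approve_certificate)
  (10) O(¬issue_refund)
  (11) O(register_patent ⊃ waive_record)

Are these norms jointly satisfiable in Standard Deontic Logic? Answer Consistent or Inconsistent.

Premise 9 is O(issue_refund ⊃ approve_certificate); even if O(approve_certificate) held, inferring O(issue_refund) would be affirming the consequent — invalid.
So O(issue_refund) is not derivable, and the apparent clash with O(¬issue_refund) does not arise.
A world satisfying every obligation exists (e.g. approve_certificate=true, badge_in=false, declare_conflict=true, encrypt_affidavit=false, inspect_minutes=false, issue_refund=false, log_dataset=false, open_valve=false, register_patent=false, waive_record=true); no atom is both obligatory and forbidden, so the set is consistent.

Consistent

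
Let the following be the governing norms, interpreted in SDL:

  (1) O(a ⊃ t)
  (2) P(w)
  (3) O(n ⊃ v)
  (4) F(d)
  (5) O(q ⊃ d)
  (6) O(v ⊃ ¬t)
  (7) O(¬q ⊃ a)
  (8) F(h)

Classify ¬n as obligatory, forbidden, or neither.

Obligatory

Premise 4 is F(d), i.e. O(¬d).
Premise 5 is O(q ⊃ d); contrapositively O(¬d ⊃ ¬q). Since O(¬d) holds, K gives O(¬q).
Premise 7 is O(¬q ⊃ a); since O(¬q), deontic closure gives O(a).
From O(a) and premise 1, O(a ⊃ t), we obtain O(t).
The contrapositive of premise 6 (O(v ⊃ ¬t)) is O(t ⊃ ¬v), and O(t) is already established, so O(¬v).
Premise 3 is O(n ⊃ v); contrapositively O(¬v ⊃ ¬n). Since O(¬v) holds, K gives O(¬n).
Premises 2, 8 do not contribute to this derivation.
Hence ¬n is obligatory.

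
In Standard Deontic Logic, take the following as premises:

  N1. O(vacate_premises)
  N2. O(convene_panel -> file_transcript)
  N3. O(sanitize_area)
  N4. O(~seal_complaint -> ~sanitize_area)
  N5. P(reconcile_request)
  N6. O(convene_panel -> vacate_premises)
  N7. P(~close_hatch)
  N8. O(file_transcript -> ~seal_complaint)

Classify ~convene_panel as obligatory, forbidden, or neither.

Obligatory

From premise 3 we have O(sanitize_area).
Premise 4, O(~seal_complaint -> ~sanitize_area), contraposes to O(sanitize_area -> seal_complaint); with O(sanitize_area) we get O(seal_complaint).
The contrapositive of premise 8 (O(file_transcript -> ~seal_complaint)) is O(seal_complaint -> ~file_transcript), and O(seal_complaint) is already established, so O(~file_transcript).
Premise 2, O(convene_panel -> file_transcript), contraposes to O(~file_transcript -> ~convene_panel); with O(~file_transcript) we get O(~convene_panel).
Premises 1, 5, 6, 7 do not contribute to this derivation.
Hence ~convene_panel is obligatory.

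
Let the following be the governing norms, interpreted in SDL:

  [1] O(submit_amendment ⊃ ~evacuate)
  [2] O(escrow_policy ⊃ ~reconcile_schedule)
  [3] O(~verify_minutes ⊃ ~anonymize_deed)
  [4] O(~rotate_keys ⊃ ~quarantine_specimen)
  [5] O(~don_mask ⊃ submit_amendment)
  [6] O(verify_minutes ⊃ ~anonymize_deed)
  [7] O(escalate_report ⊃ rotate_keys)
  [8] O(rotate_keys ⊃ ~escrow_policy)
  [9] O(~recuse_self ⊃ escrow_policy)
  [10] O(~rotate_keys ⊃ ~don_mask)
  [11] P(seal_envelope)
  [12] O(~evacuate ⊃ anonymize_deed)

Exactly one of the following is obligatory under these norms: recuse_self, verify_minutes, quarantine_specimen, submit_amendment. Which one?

recuse_self

Premises 6 and 3 cover both cases: O(verify_minutes ⊃ ~anonymize_deed) and O(~verify_minutes ⊃ ~anonymize_deed). Since verify_minutes ∨ ~verify_minutes is a tautology, O(~anonymize_deed) follows.
Premise 12 is O(~evacuate ⊃ anonymize_deed); contrapositively O(~anonymize_deed ⊃ evacuate). Since O(~anonymize_deed) holds, K gives O(evacuate).
Premise 1, O(submit_amendment ⊃ ~evacuate), contraposes to O(evacuate ⊃ ~submit_amendment); with O(evacuate) we get O(~submit_amendment).
Premise 5 is O(~don_mask ⊃ submit_amendment); contrapositively O(~submit_amendment ⊃ don_mask). Since O(~submit_amendment) holds, K gives O(don_mask).
Premise 10 is O(~rotate_keys ⊃ ~don_mask); contrapositively O(don_mask ⊃ rotate_keys). Since O(don_mask) holds, K gives O(rotate_keys).
Premise 8 is O(rotate_keys ⊃ ~escrow_policy); since O(rotate_keys), deontic closure gives O(~escrow_policy).
The contrapositive of premise 9 (O(~recuse_self ⊃ escrow_policy)) is O(~escrow_policy ⊃ recuse_self), and O(~escrow_policy) is already established, so O(recuse_self).
So O(recuse_self) holds — recuse_self is obligatory. None of the other listed options is made obligatory by any chain of premises.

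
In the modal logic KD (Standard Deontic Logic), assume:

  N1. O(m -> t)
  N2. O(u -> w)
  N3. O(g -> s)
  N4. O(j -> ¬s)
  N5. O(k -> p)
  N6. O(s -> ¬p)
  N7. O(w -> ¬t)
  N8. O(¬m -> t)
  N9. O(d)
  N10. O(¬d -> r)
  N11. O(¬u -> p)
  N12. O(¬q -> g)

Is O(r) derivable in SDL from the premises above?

Premise 10 is O(¬d -> r), but O(¬d) is not derivable from the premises, so it does not yield O(r).
No other premise forces O(r). An ideal world satisfying every premise can still have r false, so O(r) is not derivable.

No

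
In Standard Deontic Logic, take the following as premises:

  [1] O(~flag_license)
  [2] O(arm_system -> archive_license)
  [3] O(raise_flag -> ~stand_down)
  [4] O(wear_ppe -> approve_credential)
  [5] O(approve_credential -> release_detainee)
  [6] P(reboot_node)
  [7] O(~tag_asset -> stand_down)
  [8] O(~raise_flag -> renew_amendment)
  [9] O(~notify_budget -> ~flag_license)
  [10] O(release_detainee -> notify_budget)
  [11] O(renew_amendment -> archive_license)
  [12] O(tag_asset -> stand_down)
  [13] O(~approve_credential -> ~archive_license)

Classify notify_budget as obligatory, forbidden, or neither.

Obligatory

Premises 12 and 7 cover both cases: O(tag_asset -> stand_down) and O(~tag_asset -> stand_down). Since tag_asset ∨ ~tag_asset is a tautology, O(stand_down) follows.
Premise 3 is O(raise_flag -> ~stand_down); contrapositively O(stand_down -> ~raise_flag). Since O(stand_down) holds, K gives O(~raise_flag).
Applying K to premise 8 (O(~raise_flag -> renew_amendment)) and O(~raise_flag) yields O(renew_amendment).
From O(renew_amendment) and premise 11, O(renew_amendment -> archive_license), we obtain O(archive_license).
The contrapositive of premise 13 (O(~approve_credential -> ~archive_license)) is O(archive_license -> approve_credential), and O(archive_license) is already established, so O(approve_credential).
With premise 5, O(approve_credential -> release_detainee), the K-axiom yields O(release_detainee).
Premise 10 is O(release_detainee -> notify_budget); since O(release_detainee), deontic closure gives O(notify_budget).
Premises 1, 2, 4, 6, 9 do not contribute to this derivation.
Hence notify_budget is obligatory.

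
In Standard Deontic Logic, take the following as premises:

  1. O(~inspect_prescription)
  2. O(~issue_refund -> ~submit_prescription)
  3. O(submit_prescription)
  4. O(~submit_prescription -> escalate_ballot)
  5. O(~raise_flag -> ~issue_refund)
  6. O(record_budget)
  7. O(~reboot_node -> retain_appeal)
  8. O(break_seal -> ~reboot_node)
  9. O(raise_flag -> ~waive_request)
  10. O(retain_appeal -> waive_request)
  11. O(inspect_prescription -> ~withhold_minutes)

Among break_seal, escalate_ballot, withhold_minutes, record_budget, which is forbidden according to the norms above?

Premise 3 states O(submit_prescription) outright.
The contrapositive of premise 2 (O(~issue_refund -> ~submit_prescription)) is O(submit_prescription -> issue_refund), and O(submit_prescription) is already established, so O(issue_refund).
Premise 5, O(~raise_flag -> ~issue_refund), contraposes to O(issue_refund -> raise_flag); with O(issue_refund) we get O(raise_flag).
Applying K to premise 9 (O(raise_flag -> ~waive_request)) and O(raise_flag) yields O(~waive_request).
Premise 10, O(retain_appeal -> waive_request), contraposes to O(~waive_request -> ~retain_appeal); with O(~waive_request) we get O(~retain_appeal).
Premise 7 is O(~reboot_node -> retain_appeal); contrapositively O(~retain_appeal -> reboot_node). Since O(~retain_appeal) holds, K gives O(reboot_node).
The contrapositive of premise 8 (O(break_seal -> ~reboot_node)) is O(reboot_node -> ~break_seal), and O(reboot_node) is already established, so O(~break_seal).
So O(~break_seal) holds, i.e. break_seal is forbidden. None of the other listed options is forbidden under the premises.

break_seal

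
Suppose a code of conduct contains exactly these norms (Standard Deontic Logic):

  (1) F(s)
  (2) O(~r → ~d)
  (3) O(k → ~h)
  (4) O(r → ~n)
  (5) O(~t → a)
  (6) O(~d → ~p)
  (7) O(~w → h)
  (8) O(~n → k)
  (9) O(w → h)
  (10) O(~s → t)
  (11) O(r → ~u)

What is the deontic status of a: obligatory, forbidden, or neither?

Premise 5 is O(~t → a), but O(~t) is not derivable from the premises, so it does not yield O(a).
No premise or chain of K-axiom applications forces O(a), and none forces O(~a). So a is neither obligatory nor forbidden under these norms.

Neither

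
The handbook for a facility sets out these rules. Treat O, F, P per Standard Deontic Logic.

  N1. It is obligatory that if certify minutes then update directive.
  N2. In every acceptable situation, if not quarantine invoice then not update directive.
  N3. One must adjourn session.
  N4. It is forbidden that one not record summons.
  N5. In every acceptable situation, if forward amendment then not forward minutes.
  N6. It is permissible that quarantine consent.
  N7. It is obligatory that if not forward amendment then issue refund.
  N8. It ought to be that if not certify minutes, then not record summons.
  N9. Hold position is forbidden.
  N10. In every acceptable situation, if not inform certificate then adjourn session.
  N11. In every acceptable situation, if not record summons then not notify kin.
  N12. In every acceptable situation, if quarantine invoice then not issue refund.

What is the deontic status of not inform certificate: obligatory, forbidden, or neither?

Premise 10 is O(¬inform_certificate → adjourn_session); even if O(adjourn_session) held, inferring O(¬inform_certificate) would be affirming the consequent — invalid.
No premise or chain of K-axiom applications forces O(¬inform_certificate), and none forces O(inform_certificate). So ¬inform_certificate is neither obligatory nor forbidden under these norms.

Neither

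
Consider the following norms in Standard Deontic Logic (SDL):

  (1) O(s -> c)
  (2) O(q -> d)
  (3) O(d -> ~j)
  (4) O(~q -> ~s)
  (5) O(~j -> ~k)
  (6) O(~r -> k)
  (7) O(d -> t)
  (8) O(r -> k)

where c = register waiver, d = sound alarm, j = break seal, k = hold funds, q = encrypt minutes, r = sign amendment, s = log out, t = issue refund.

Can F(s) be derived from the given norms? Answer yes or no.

By case analysis on r: premise 8 gives O(r -> k) and premise 6 gives O(~r -> k), so O(k) either way.
Premise 5, O(~j -> ~k), contraposes to O(k -> j); with O(k) we get O(j).
Premise 3, O(d -> ~j), contraposes to O(j -> ~d); with O(j) we get O(~d).
The contrapositive of premise 2 (O(q -> d)) is O(~d -> ~q), and O(~d) is already established, so O(~q).
Premise 4 is O(~q -> ~s); since O(~q), deontic closure gives O(~s).
Premises 1, 7 do not contribute to this derivation.
So O(~s) holds, i.e. F(s). The claim follows.

Yes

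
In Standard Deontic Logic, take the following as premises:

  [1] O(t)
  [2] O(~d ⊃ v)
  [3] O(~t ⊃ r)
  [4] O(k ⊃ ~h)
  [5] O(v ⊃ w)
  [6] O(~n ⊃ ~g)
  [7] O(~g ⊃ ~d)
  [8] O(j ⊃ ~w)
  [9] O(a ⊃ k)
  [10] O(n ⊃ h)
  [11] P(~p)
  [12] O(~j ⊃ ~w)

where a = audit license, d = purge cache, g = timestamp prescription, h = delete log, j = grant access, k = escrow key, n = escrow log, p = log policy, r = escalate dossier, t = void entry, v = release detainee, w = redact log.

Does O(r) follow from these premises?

Premise 3 is O(~t ⊃ r), but O(~t) is not derivable from the premises, so it does not yield O(r).
No other premise forces O(r). An ideal world satisfying every premise can still have r false, so O(r) is not derivable.

No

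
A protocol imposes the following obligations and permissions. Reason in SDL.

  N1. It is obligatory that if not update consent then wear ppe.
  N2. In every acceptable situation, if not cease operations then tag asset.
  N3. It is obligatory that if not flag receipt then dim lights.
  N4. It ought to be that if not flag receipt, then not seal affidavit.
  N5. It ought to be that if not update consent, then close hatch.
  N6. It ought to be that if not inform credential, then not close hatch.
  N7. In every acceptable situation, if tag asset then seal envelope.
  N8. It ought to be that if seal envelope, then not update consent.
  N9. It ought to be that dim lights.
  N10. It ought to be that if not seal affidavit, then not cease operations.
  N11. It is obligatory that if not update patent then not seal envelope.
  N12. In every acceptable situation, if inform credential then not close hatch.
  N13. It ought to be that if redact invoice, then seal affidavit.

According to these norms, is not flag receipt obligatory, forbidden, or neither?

Forbidden

Premises 6 and 12 are O(¬inform_credential → ¬close_hatch) and O(inform_credential → ¬close_hatch); every ideal world satisfies ¬inform_credential or inform_credential, so in either case ¬close_hatch holds — hence O(¬close_hatch).
The contrapositive of premise 5 (O(¬update_consent → close_hatch)) is O(¬close_hatch → update_consent), and O(¬close_hatch) is already established, so O(update_consent).
Premise 8 is O(seal_envelope → ¬update_consent); contrapositively O(update_consent → ¬seal_envelope). Since O(update_consent) holds, K gives O(¬seal_envelope).
Premise 7, O(tag_asset → seal_envelope), contraposes to O(¬seal_envelope → ¬tag_asset); with O(¬seal_envelope) we get O(¬tag_asset).
Premise 2, O(¬cease_operations → tag_asset), contraposes to O(¬tag_asset → cease_operations); with O(¬tag_asset) we get O(cease_operations).
Premise 10 is O(¬seal_affidavit → ¬cease_operations); contrapositively O(cease_operations → seal_affidavit). Since O(cease_operations) holds, K gives O(seal_affidavit).
Premise 4 is O(¬flag_receipt → ¬seal_affidavit); contrapositively O(seal_affidavit → flag_receipt). Since O(seal_affidavit) holds, K gives O(flag_receipt).
Premises 1, 3, 9, 11, 13 do not contribute to this derivation.
Thus O(flag_receipt), which is F(¬flag_receipt): ¬flag_receipt is forbidden.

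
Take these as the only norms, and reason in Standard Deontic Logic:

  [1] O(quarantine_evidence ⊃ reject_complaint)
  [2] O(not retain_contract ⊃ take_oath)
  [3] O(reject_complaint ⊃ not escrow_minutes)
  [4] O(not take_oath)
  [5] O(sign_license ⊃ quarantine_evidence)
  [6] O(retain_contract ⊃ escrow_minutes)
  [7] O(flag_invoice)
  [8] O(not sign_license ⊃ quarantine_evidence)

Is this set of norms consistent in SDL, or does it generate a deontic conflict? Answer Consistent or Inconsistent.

Premises 5 and 8 cover both cases: O(sign_license ⊃ quarantine_evidence) and O(not sign_license ⊃ quarantine_evidence). Since sign_license ∨ not sign_license is a tautology, O(quarantine_evidence) follows.
Applying K to premise 1 (O(quarantine_evidence ⊃ reject_complaint)) and O(quarantine_evidence) yields O(reject_complaint).
Applying K to premise 3 (O(reject_complaint ⊃ not escrow_minutes)) and O(reject_complaint) yields O(not escrow_minutes).
The contrapositive of premise 6 (O(retain_contract ⊃ escrow_minutes)) is O(not escrow_minutes ⊃ not retain_contract), and O(not escrow_minutes) is already established, so O(not retain_contract).
With premise 2, O(not retain_contract ⊃ take_oath), the K-axiom yields O(take_oath).
However, premise 4 gives O(not take_oath).
We now have both O(take_oath) and O(not take_oath) — take_oath is simultaneously obligatory and forbidden, violating the D-axiom.

Inconsistent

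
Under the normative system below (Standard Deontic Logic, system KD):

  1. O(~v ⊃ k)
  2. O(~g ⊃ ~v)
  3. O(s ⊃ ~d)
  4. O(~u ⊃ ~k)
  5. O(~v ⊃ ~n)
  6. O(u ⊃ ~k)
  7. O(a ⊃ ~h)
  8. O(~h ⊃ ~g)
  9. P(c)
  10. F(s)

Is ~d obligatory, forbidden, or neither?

Premise 3 is O(s ⊃ ~d), but O(s) is not derivable from the premises, so it does not yield O(~d).
No premise or chain of K-axiom applications forces O(~d), and none forces O(d). So ~d is neither obligatory nor forbidden under these norms.

Neither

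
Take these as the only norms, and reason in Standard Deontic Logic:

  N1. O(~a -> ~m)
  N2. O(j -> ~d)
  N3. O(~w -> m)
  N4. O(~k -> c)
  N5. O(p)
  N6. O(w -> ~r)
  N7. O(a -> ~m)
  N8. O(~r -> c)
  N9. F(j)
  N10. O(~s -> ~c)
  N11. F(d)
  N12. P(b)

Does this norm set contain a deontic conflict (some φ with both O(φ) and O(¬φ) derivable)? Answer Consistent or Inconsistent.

Premise 2 is O(j -> ~d); even if O(~d) held, inferring O(j) would be affirming the consequent — invalid.
So O(j) is not derivable, and the apparent clash with O(~j) does not arise.
A world satisfying every obligation exists (e.g. a=false, b=false, c=true, d=false, j=false, k=false, m=false, p=true, r=false, s=true, w=true); no atom is both obligatory and forbidden, so the set is consistent.

Consistent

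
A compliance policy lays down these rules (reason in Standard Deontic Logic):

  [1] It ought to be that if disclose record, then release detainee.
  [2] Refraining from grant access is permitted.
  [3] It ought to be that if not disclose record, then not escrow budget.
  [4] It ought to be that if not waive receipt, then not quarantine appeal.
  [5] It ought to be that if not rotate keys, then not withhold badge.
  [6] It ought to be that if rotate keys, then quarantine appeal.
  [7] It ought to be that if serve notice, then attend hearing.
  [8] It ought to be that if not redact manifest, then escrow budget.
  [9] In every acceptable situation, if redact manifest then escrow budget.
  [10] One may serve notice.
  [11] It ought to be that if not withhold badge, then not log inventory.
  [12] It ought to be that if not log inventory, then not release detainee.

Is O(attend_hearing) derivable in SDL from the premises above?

No

Premise 7 is O(serve_notice → attend_hearing), but O(serve_notice) is not derivable from the premises (the permission P(serve_notice) asserts only ¬O(¬serve_notice), not O(serve_notice)), so it does not yield O(attend_hearing).
No other premise forces O(attend_hearing). An ideal world satisfying every premise can still have attend_hearing false, so O(attend_hearing) is not derivable.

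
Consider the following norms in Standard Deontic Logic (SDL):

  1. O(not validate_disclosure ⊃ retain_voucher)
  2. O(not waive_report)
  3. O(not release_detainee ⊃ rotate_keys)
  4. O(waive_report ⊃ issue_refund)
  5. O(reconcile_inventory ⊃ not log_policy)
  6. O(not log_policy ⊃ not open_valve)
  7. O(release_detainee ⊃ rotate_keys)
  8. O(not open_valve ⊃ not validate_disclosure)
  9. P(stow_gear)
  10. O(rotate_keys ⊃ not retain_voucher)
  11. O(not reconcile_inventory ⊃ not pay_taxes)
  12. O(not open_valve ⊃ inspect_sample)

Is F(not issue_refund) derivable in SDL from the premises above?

No

Premise 4 is O(waive_report ⊃ issue_refund), but O(waive_report) is not derivable from the premises, so it does not yield O(issue_refund).
No other premise forces O(issue_refund). An ideal world satisfying every premise can still have not issue_refund true, so F(not issue_refund) is not derivable.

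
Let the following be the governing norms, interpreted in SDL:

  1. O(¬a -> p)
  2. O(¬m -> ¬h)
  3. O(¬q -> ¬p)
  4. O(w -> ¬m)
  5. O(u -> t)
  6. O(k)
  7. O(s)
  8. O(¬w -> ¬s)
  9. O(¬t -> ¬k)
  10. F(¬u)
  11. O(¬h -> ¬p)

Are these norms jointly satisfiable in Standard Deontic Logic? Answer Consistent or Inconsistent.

Premise 9 is O(¬t -> ¬k), but O(¬t) is not derivable from the premises, so it does not yield O(¬k).
So O(¬k) is not derivable, and the apparent clash with O(k) does not arise.
A world satisfying every obligation exists (e.g. a=true, h=false, k=true, m=false, p=false, q=false, s=true, t=true, u=true, w=true); no atom is both obligatory and forbidden, so the set is consistent.

Consistent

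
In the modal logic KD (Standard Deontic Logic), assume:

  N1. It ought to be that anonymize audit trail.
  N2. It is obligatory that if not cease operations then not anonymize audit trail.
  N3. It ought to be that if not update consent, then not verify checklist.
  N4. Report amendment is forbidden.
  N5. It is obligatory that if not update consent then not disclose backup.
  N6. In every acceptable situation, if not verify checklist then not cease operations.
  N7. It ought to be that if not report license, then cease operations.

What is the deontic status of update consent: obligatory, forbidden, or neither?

Obligatory

Premise 1 states O(anonymize_audit_trail) outright.
Premise 2, O(¬cease_operations → ¬anonymize_audit_trail), contraposes to O(anonymize_audit_trail → cease_operations); with O(anonymize_audit_trail) we get O(cease_operations).
Premise 6, O(¬verify_checklist → ¬cease_operations), contraposes to O(cease_operations → verify_checklist); with O(cease_operations) we get O(verify_checklist).
The contrapositive of premise 3 (O(¬update_consent → ¬verify_checklist)) is O(verify_checklist → update_consent), and O(verify_checklist) is already established, so O(update_consent).
Premises 4, 5, 7 do not contribute to this derivation.
Hence update_consent is obligatory.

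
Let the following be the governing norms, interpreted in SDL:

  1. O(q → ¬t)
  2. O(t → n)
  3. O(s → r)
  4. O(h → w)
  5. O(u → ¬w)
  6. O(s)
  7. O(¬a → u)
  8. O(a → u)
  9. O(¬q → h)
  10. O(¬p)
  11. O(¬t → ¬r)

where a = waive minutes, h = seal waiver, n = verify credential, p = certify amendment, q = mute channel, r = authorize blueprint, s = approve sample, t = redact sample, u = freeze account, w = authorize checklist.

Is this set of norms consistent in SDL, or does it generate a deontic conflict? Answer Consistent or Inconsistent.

Premises 8 and 7 cover both cases: O(a → u) and O(¬a → u). Since a ∨ ¬a is a tautology, O(u) follows.
From O(u) and premise 5, O(u → ¬w), we obtain O(¬w).
Premise 4, O(h → w), contraposes to O(¬w → ¬h); with O(¬w) we get O(¬h).
Premise 9 is O(¬q → h); contrapositively O(¬h → q). Since O(¬h) holds, K gives O(q).
From O(q) and premise 1, O(q → ¬t), we obtain O(¬t).
Premise 11 is O(¬t → ¬r); since O(¬t), deontic closure gives O(¬r).
Premise 3 is O(s → r); contrapositively O(¬r → ¬s). Since O(¬r) holds, K gives O(¬s).
However, premise 6 gives O(s).
We now have both O(¬s) and O(s) — s is simultaneously obligatory and forbidden, violating the D-axiom.

Inconsistent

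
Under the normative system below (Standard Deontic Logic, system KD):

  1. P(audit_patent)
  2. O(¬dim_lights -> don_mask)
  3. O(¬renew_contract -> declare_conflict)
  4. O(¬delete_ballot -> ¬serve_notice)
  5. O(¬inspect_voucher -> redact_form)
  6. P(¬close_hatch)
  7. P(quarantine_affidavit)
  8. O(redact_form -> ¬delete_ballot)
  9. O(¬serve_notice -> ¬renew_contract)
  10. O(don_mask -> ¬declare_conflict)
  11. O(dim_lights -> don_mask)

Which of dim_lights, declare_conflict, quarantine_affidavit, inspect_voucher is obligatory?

Premises 2 and 11 are O(¬dim_lights -> don_mask) and O(dim_lights -> don_mask); every ideal world satisfies ¬dim_lights or dim_lights, so in either case don_mask holds — hence O(don_mask).
Premise 10 is O(don_mask -> ¬declare_conflict); since O(don_mask), deontic closure gives O(¬declare_conflict).
Premise 3 is O(¬renew_contract -> declare_conflict); contrapositively O(¬declare_conflict -> renew_contract). Since O(¬declare_conflict) holds, K gives O(renew_contract).
Premise 9 is O(¬serve_notice -> ¬renew_contract); contrapositively O(renew_contract -> serve_notice). Since O(renew_contract) holds, K gives O(serve_notice).
Premise 4 is O(¬delete_ballot -> ¬serve_notice); contrapositively O(serve_notice -> delete_ballot). Since O(serve_notice) holds, K gives O(delete_ballot).
Premise 8 is O(redact_form -> ¬delete_ballot); contrapositively O(delete_ballot -> ¬redact_form). Since O(delete_ballot) holds, K gives O(¬redact_form).
Premise 5, O(¬inspect_voucher -> redact_form), contraposes to O(¬redact_form -> inspect_voucher); with O(¬redact_form) we get O(inspect_voucher).
So O(inspect_voucher) holds — inspect_voucher is obligatory. None of the other listed options is made obligatory by any chain of premises.

inspect_voucher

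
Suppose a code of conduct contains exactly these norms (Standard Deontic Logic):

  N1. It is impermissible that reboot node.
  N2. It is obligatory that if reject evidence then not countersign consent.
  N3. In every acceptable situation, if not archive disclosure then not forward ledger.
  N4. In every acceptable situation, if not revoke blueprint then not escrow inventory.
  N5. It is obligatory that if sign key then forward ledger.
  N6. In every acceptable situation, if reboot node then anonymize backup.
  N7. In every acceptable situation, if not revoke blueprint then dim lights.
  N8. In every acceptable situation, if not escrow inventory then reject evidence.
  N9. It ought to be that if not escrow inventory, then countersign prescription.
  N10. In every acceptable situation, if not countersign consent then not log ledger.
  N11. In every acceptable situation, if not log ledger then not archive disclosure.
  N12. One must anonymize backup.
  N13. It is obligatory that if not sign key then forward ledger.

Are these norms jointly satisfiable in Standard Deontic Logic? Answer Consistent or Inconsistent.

Consistent

Premise 6 is O(reboot_node → anonymize_backup); even if O(anonymize_backup) held, inferring O(reboot_node) would be affirming the consequent — invalid.
So O(reboot_node) is not derivable, and the apparent clash with O(¬reboot_node) does not arise.
A world satisfying every obligation exists (e.g. anonymize_backup=true, archive_disclosure=true, countersign_consent=true, countersign_prescription=false, dim_lights=false, escrow_inventory=true, forward_ledger=true, log_ledger=true, reboot_node=false, reject_evidence=false, revoke_blueprint=true, sign_key=false); no atom is both obligatory and forbidden, so the set is consistent.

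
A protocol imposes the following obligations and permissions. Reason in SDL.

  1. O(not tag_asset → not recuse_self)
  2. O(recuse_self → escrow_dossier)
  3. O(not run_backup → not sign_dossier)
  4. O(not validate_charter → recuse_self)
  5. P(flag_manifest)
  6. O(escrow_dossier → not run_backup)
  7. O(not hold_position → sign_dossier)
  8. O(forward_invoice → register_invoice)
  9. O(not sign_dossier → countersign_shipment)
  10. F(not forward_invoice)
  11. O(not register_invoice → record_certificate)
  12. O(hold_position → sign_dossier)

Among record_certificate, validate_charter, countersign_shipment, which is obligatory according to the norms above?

validate_charter

Premises 7 and 12 are O(not hold_position → sign_dossier) and O(hold_position → sign_dossier); every ideal world satisfies not hold_position or hold_position, so in either case sign_dossier holds — hence O(sign_dossier).
Premise 3 is O(not run_backup → not sign_dossier); contrapositively O(sign_dossier → run_backup). Since O(sign_dossier) holds, K gives O(run_backup).
Premise 6, O(escrow_dossier → not run_backup), contraposes to O(run_backup → not escrow_dossier); with O(run_backup) we get O(not escrow_dossier).
Premise 2, O(recuse_self → escrow_dossier), contraposes to O(not escrow_dossier → not recuse_self); with O(not escrow_dossier) we get O(not recuse_self).
Premise 4, O(not validate_charter → recuse_self), contraposes to O(not recuse_self → validate_charter); with O(not recuse_self) we get O(validate_charter).
So O(validate_charter) holds — validate_charter is obligatory. None of the other listed options is made obligatory by any chain of premises.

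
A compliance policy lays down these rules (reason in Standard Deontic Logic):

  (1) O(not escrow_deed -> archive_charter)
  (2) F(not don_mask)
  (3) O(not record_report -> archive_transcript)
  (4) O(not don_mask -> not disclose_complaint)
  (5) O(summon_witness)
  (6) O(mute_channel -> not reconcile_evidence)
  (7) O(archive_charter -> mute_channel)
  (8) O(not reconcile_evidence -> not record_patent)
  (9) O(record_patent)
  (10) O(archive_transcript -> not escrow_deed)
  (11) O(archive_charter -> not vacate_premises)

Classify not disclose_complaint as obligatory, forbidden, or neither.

Premise 4 is O(not don_mask -> not disclose_complaint), but O(not don_mask) is not derivable from the premises, so it does not yield O(not disclose_complaint).
No premise or chain of K-axiom applications forces O(not disclose_complaint), and none forces O(disclose_complaint). So not disclose_complaint is neither obligatory nor forbidden under these norms.

Neither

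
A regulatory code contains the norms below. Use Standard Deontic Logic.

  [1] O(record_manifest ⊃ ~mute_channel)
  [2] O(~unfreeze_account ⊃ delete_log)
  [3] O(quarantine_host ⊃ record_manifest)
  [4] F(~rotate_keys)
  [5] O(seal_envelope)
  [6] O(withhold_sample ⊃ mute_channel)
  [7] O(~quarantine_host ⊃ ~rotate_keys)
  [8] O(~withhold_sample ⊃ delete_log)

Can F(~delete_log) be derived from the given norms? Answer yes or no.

Yes

F(~rotate_keys) at premise 4 means O(rotate_keys).
The contrapositive of premise 7 (O(~quarantine_host ⊃ ~rotate_keys)) is O(rotate_keys ⊃ quarantine_host), and O(rotate_keys) is already established, so O(quarantine_host).
Premise 3 is O(quarantine_host ⊃ record_manifest); since O(quarantine_host), deontic closure gives O(record_manifest).
Premise 1 is O(record_manifest ⊃ ~mute_channel); since O(record_manifest), deontic closure gives O(~mute_channel).
The contrapositive of premise 6 (O(withhold_sample ⊃ mute_channel)) is O(~mute_channel ⊃ ~withhold_sample), and O(~mute_channel) is already established, so O(~withhold_sample).
Premise 8 is O(~withhold_sample ⊃ delete_log); since O(~withhold_sample), deontic closure gives O(delete_log).
Premises 2, 5 do not contribute to this derivation.
So O(delete_log) holds, i.e. F(~delete_log). The claim follows.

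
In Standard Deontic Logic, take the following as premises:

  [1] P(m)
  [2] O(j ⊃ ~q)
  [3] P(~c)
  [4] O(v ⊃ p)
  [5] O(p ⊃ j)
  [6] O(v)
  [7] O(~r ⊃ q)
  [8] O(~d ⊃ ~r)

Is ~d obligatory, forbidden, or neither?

Premise 6 states O(v) outright.
With premise 4, O(v ⊃ p), the K-axiom yields O(p).
With premise 5, O(p ⊃ j), the K-axiom yields O(j).
Premise 2 is O(j ⊃ ~q); since O(j), deontic closure gives O(~q).
Premise 7, O(~r ⊃ q), contraposes to O(~q ⊃ r); with O(~q) we get O(r).
The contrapositive of premise 8 (O(~d ⊃ ~r)) is O(r ⊃ d), and O(r) is already established, so O(d).
Premises 1, 3 do not contribute to this derivation.
Thus O(d), which is F(~d): ~d is forbidden.

Forbidden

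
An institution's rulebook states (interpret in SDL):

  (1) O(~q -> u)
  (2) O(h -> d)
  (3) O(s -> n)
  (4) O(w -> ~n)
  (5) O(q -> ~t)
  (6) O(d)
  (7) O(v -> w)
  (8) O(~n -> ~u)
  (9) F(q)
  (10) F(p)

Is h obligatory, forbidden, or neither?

Premise 2 is O(h -> d); even if O(d) held, inferring O(h) would be affirming the consequent — invalid.
No premise or chain of K-axiom applications forces O(h), and none forces O(~h). So h is neither obligatory nor forbidden under these norms.

Neither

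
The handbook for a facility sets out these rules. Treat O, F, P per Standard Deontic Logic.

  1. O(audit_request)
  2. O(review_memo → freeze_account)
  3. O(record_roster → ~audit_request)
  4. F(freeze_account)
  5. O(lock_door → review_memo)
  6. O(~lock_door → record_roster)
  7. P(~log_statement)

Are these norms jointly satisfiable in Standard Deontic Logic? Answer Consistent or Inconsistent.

Inconsistent

Premise 1 states O(audit_request) outright.
Premise 3, O(record_roster → ~audit_request), contraposes to O(audit_request → ~record_roster); with O(audit_request) we get O(~record_roster).
The contrapositive of premise 6 (O(~lock_door → record_roster)) is O(~record_roster → lock_door), and O(~record_roster) is already established, so O(lock_door).
Premise 5 is O(lock_door → review_memo); since O(lock_door), deontic closure gives O(review_memo).
Premise 2 is O(review_memo → freeze_account); since O(review_memo), deontic closure gives O(freeze_account).
However, F(freeze_account) at premise 4 amounts to O(~freeze_account).
We now have both O(freeze_account) and O(~freeze_account) — freeze_account is simultaneously obligatory and forbidden, violating the D-axiom.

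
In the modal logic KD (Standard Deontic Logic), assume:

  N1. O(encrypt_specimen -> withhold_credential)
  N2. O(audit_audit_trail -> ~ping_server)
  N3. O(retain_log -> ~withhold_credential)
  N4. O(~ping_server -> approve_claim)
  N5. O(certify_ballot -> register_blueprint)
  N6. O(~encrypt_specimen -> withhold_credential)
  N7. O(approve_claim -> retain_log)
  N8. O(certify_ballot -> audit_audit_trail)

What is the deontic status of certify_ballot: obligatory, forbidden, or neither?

By case analysis on ~encrypt_specimen: premise 6 gives O(~encrypt_specimen -> withhold_credential) and premise 1 gives O(encrypt_specimen -> withhold_credential), so O(withhold_credential) either way.
Premise 3, O(retain_log -> ~withhold_credential), contraposes to O(withhold_credential -> ~retain_log); with O(withhold_credential) we get O(~retain_log).
The contrapositive of premise 7 (O(approve_claim -> retain_log)) is O(~retain_log -> ~approve_claim), and O(~retain_log) is already established, so O(~approve_claim).
The contrapositive of premise 4 (O(~ping_server -> approve_claim)) is O(~approve_claim -> ping_server), and O(~approve_claim) is already established, so O(ping_server).
Premise 2, O(audit_audit_trail -> ~ping_server), contraposes to O(ping_server -> ~audit_audit_trail); with O(ping_server) we get O(~audit_audit_trail).
Premise 8, O(certify_ballot -> audit_audit_trail), contraposes to O(~audit_audit_trail -> ~certify_ballot); with O(~audit_audit_trail) we get O(~certify_ballot).
Premise 5 does not contribute to this derivation.
Thus O(~certify_ballot), which is F(certify_ballot): certify_ballot is forbidden.

Forbidden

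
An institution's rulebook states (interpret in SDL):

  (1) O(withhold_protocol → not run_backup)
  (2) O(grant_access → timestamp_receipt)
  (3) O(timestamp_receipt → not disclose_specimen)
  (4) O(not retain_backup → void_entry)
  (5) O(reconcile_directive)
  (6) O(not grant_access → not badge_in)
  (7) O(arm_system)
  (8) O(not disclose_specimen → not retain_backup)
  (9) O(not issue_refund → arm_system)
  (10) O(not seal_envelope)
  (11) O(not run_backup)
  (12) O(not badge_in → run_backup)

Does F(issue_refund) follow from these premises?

Premise 9 is O(not issue_refund → arm_system); even if O(arm_system) held, inferring O(not issue_refund) would be affirming the consequent — invalid.
No other premise forces O(not issue_refund). An ideal world satisfying every premise can still have issue_refund true, so F(issue_refund) is not derivable.

No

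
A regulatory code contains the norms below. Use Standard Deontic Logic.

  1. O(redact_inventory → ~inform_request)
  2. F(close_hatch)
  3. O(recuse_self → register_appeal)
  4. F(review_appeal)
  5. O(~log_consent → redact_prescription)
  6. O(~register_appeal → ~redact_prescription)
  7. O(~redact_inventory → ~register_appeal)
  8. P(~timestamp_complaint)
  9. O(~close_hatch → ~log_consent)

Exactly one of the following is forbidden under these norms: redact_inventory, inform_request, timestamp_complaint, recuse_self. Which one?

inform_request

F(close_hatch) at premise 2 means O(~close_hatch).
Premise 9 is O(~close_hatch → ~log_consent); since O(~close_hatch), deontic closure gives O(~log_consent).
From O(~log_consent) and premise 5, O(~log_consent → redact_prescription), we obtain O(redact_prescription).
The contrapositive of premise 6 (O(~register_appeal → ~redact_prescription)) is O(redact_prescription → register_appeal), and O(redact_prescription) is already established, so O(register_appeal).
Premise 7, O(~redact_inventory → ~register_appeal), contraposes to O(register_appeal → redact_inventory); with O(register_appeal) we get O(redact_inventory).
From O(redact_inventory) and premise 1, O(redact_inventory → ~inform_request), we obtain O(~inform_request).
So O(~inform_request) holds, i.e. inform_request is forbidden. None of the other listed options is forbidden under the premises.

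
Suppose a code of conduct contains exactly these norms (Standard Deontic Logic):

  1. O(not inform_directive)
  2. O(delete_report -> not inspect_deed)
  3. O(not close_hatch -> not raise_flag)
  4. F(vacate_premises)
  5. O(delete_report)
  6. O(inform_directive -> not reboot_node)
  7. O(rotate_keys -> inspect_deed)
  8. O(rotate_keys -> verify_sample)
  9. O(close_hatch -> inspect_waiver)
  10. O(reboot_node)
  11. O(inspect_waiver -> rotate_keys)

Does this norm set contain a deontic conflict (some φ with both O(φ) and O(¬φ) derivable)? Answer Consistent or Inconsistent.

Consistent

Premise 6 is O(inform_directive -> not reboot_node), but O(inform_directive) is not derivable from the premises, so it does not yield O(not reboot_node).
So O(not reboot_node) is not derivable, and the apparent clash with O(reboot_node) does not arise.
A world satisfying every obligation exists (e.g. close_hatch=false, delete_report=true, inform_directive=false, inspect_deed=false, inspect_waiver=false, raise_flag=false, reboot_node=true, rotate_keys=false, vacate_premises=false, verify_sample=false); no atom is both obligatory and forbidden, so the set is consistent.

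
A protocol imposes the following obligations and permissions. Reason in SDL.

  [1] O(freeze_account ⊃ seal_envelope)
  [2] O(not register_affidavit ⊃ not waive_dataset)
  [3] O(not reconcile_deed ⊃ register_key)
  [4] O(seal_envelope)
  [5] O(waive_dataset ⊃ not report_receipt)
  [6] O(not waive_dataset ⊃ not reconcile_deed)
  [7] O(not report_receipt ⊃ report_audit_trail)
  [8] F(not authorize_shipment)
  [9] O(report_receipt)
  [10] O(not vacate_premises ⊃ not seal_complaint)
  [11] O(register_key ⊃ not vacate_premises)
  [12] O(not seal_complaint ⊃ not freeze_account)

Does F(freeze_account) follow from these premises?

Yes

Premise 9 gives O(report_receipt).
The contrapositive of premise 5 (O(waive_dataset ⊃ not report_receipt)) is O(report_receipt ⊃ not waive_dataset), and O(report_receipt) is already established, so O(not waive_dataset).
From O(not waive_dataset) and premise 6, O(not waive_dataset ⊃ not reconcile_deed), we obtain O(not reconcile_deed).
From O(not reconcile_deed) and premise 3, O(not reconcile_deed ⊃ register_key), we obtain O(register_key).
With premise 11, O(register_key ⊃ not vacate_premises), the K-axiom yields O(not vacate_premises).
With premise 10, O(not vacate_premises ⊃ not seal_complaint), the K-axiom yields O(not seal_complaint).
With premise 12, O(not seal_complaint ⊃ not freeze_account), the K-axiom yields O(not freeze_account).
Premises 1, 2, 4, 7, 8 do not contribute to this derivation.
So O(not freeze_account) holds, i.e. F(freeze_account). The claim follows.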